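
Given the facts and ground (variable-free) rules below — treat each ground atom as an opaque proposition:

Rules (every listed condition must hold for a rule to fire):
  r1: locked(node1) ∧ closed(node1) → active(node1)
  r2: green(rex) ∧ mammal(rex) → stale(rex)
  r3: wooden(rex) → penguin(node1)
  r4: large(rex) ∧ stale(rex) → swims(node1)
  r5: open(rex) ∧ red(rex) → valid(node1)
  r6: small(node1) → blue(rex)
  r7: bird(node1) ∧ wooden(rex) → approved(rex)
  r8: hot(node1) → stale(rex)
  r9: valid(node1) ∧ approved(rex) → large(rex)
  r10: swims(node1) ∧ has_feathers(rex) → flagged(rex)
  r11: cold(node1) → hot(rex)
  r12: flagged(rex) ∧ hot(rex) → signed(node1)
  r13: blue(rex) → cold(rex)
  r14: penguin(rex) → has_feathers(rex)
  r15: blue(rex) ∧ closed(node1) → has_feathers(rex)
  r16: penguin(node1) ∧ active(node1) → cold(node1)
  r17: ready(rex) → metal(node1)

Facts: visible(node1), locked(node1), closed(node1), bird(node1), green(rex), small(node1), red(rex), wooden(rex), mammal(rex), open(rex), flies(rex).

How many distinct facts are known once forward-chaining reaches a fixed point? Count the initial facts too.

25

[1] r1 [locked(node1) ∧ closed(node1) → active(node1)]; r2 [green(rex) ∧ mammal(rex) → stale(rex)]; r3 [wooden(rex) → penguin(node1)]; r5 [open(rex) ∧ red(rex) → valid(node1)]; r6 [small(node1) → blue(rex)]; r7 [bird(node1) ∧ wooden(rex) → approved(rex)]. ⇒ new: active(node1), stale(rex), penguin(node1), valid(node1), blue(rex), approved(rex).
[2] r9 [valid(node1) ∧ approved(rex) → large(rex)]; r13 [blue(rex) → cold(rex)]; r15 [blue(rex) ∧ closed(node1) → has_feathers(rex)]; r16 [penguin(node1) ∧ active(node1) → cold(node1)]. ⇒ new: large(rex), cold(rex), has_feathers(rex), cold(node1).
[3] r4 [large(rex) ∧ stale(rex) → swims(node1)]; r11 [cold(node1) → hot(rex)]. ⇒ new: swims(node1), hot(rex).
[4] r10 [swims(node1) ∧ has_feathers(rex) → flagged(rex)]. ⇒ new: flagged(rex).
[5] r12 [flagged(rex) ∧ hot(rex) → signed(node1)]. ⇒ new: signed(node1).
Closure: {active(node1), approved(rex), bird(node1), blue(rex), closed(node1), cold(node1), cold(rex), flagged(rex), flies(rex), green(rex), has_feathers(rex), hot(rex), large(rex), locked(node1), mammal(rex), open(rex), penguin(node1), red(rex), signed(node1), small(node1), stale(rex), swims(node1), valid(node1), visible(node1), wooden(rex)} — 25 facts.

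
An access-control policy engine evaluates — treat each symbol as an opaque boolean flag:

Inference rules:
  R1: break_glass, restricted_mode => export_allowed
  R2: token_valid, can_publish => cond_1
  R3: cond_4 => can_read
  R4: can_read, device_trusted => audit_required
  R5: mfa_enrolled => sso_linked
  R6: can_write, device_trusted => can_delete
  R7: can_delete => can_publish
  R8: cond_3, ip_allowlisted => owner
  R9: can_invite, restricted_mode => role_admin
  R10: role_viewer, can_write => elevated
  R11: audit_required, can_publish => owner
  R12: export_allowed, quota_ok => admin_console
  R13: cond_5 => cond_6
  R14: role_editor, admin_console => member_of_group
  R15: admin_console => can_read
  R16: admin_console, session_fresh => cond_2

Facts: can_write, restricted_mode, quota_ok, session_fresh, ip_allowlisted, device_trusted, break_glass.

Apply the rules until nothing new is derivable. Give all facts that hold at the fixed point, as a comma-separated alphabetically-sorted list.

Round 1 — R1, R6, derive export_allowed, can_delete.
Round 2 — R7, R12, derive can_publish, admin_console.
Round 3 — R15, R16, derive can_read, cond_2.
Round 4 — R4, derive audit_required.
Round 5 — R11, derive owner.

admin_console, audit_required, break_glass, can_delete, can_publish, can_read, can_write, cond_2, device_trusted, export_allowed, ip_allowlisted, owner, quota_ok, restricted_mode, session_fresh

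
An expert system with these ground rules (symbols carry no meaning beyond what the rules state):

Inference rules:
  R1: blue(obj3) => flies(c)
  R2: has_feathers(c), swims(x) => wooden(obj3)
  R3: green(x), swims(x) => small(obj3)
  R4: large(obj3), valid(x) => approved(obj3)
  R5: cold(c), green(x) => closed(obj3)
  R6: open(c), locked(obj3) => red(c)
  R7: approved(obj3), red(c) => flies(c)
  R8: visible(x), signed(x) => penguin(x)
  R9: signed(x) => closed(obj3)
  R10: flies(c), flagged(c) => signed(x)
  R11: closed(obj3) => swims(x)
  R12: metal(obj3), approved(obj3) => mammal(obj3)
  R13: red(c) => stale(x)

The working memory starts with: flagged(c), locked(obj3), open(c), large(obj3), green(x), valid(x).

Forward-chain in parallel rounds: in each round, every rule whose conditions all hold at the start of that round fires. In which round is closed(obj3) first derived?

4

Round 1: R4 [large(obj3), valid(x) => approved(obj3)]; R6 [open(c), locked(obj3) => red(c)]. New: approved(obj3), red(c).
Round 2: R7 [approved(obj3), red(c) => flies(c)]; R13 [red(c) => stale(x)]. New: flies(c), stale(x).
Round 3: R10 [flies(c), flagged(c) => signed(x)]. New: signed(x).
Round 4: R9 [signed(x) => closed(obj3)]. New: closed(obj3).
closed(obj3) first appears in round 4.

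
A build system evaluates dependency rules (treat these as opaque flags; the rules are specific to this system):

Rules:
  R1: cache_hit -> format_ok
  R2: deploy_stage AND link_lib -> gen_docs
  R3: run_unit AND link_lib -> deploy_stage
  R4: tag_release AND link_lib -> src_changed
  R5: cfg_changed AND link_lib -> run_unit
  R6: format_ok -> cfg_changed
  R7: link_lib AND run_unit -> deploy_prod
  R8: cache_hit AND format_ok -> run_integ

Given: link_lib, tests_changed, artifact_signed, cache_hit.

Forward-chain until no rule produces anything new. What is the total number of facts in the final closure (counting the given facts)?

11

[1] R1 [cache_hit -> format_ok]. ⇒ new: format_ok.
[2] R6 [format_ok -> cfg_changed]; R8 [cache_hit AND format_ok -> run_integ]. ⇒ new: cfg_changed, run_integ.
[3] R5 [cfg_changed AND link_lib -> run_unit]. ⇒ new: run_unit.
[4] R3 [run_unit AND link_lib -> deploy_stage]; R7 [link_lib AND run_unit -> deploy_prod]. ⇒ new: deploy_stage, deploy_prod.
[5] R2 [deploy_stage AND link_lib -> gen_docs]. ⇒ new: gen_docs.
Closure: {artifact_signed, cache_hit, cfg_changed, deploy_prod, deploy_stage, format_ok, gen_docs, link_lib, run_integ, run_unit, tests_changed} — 11 facts.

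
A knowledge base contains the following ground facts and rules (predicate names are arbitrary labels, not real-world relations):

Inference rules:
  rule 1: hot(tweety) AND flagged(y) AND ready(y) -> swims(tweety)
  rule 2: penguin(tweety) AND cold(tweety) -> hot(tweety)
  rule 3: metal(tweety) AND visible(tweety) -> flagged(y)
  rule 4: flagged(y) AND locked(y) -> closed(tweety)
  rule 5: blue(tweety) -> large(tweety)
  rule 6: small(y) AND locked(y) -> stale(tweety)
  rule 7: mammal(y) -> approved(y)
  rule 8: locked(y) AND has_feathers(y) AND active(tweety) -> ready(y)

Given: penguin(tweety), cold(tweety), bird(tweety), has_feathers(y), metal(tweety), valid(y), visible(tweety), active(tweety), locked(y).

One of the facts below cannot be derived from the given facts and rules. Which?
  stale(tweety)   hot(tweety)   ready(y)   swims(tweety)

[1] rule 2 [penguin(tweety) AND cold(tweety) -> hot(tweety)]; rule 3 [metal(tweety) AND visible(tweety) -> flagged(y)]; rule 8 [locked(y) AND has_feathers(y) AND active(tweety) -> ready(y)]. ⇒ new: hot(tweety), flagged(y), ready(y).
[2] rule 1 [hot(tweety) AND flagged(y) AND ready(y) -> swims(tweety)]; rule 4 [flagged(y) AND locked(y) -> closed(tweety)]. ⇒ new: swims(tweety), closed(tweety).
Derived: ready(y) (round 1), swims(tweety) (round 2), hot(tweety) (round 1). stale(tweety) never appears in any round.

stale(tweety)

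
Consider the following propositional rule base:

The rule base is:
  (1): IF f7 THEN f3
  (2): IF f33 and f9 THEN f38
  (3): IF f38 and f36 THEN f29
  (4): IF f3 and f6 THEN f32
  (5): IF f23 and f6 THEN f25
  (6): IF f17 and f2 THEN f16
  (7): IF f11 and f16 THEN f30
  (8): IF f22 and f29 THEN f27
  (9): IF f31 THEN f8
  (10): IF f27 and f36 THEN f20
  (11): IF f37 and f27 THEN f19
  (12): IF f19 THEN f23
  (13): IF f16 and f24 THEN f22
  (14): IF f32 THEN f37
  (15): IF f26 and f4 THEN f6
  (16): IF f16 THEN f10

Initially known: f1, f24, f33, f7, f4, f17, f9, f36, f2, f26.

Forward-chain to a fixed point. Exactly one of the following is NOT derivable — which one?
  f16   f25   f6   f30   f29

f30

Round 1 — (1), (2), (6), (15), derive f3, f38, f16, f6.
Round 2 — (3), (4), (13), (16), derive f29, f32, f22, f10.
Round 3 — (8), (14), derive f27, f37.
Round 4 — (10), (11), derive f20, f19.
Round 5 — (12), derive f23.
Round 6 — (5), derive f25.
Derived: f16 (round 1), f29 (round 2), f25 (round 6), f6 (round 1). f30 never appears in any round.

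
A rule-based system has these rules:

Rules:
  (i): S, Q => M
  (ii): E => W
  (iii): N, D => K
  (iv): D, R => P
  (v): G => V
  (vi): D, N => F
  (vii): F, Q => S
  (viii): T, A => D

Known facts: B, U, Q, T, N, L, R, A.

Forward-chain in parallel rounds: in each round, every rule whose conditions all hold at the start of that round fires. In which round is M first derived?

4

Round 1 — (viii), derive D.
Round 2 — (iii), (iv), (vi), derive K, P, F.
Round 3 — (vii), derive S.
Round 4 — (i), derive M.
M first appears in round 4.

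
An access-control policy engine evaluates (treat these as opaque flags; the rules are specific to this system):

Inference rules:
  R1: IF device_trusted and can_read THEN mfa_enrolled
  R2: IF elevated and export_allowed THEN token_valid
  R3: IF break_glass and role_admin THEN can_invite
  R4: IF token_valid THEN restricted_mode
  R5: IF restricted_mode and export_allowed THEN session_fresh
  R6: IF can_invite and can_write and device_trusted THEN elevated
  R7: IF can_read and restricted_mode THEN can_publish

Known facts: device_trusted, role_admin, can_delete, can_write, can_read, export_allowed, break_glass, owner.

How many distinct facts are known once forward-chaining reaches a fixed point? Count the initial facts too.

[1] R1 [IF device_trusted and can_read THEN mfa_enrolled]; R3 [IF break_glass and role_admin THEN can_invite]. ⇒ new: mfa_enrolled, can_invite.
[2] R6 [IF can_invite and can_write and device_trusted THEN elevated]. ⇒ new: elevated.
[3] R2 [IF elevated and export_allowed THEN token_valid]. ⇒ new: token_valid.
[4] R4 [IF token_valid THEN restricted_mode]. ⇒ new: restricted_mode.
[5] R5 [IF restricted_mode and export_allowed THEN session_fresh]; R7 [IF can_read and restricted_mode THEN can_publish]. ⇒ new: session_fresh, can_publish.
Closure: {break_glass, can_delete, can_invite, can_publish, can_read, can_write, device_trusted, elevated, export_allowed, mfa_enrolled, owner, restricted_mode, role_admin, session_fresh, token_valid} — 15 facts.

15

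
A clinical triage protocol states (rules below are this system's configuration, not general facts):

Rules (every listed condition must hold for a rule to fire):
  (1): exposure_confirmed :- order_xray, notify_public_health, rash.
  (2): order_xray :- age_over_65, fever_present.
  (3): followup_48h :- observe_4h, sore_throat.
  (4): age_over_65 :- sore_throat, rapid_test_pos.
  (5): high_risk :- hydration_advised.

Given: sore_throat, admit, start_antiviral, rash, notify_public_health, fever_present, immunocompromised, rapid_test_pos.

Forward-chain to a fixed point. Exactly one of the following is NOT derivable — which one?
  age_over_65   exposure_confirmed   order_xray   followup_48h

Round 1 — (4), derive age_over_65.
Round 2 — (2), derive order_xray.
Round 3 — (1), derive exposure_confirmed.
Derived: age_over_65 (round 1), order_xray (round 2), exposure_confirmed (round 3). followup_48h never appears in any round.

followup_48h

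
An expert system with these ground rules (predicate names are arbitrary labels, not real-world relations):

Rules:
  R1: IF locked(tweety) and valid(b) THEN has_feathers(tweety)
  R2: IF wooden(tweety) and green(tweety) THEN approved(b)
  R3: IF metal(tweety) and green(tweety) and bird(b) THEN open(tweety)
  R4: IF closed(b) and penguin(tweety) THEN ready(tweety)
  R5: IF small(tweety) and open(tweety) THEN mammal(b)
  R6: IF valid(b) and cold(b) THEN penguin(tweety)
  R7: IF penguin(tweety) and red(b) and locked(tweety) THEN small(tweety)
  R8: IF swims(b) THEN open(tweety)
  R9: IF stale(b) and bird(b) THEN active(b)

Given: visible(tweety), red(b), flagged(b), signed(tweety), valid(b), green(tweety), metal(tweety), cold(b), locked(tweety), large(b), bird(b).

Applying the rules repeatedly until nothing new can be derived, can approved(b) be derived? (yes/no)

no

Round 1: R1 [IF locked(tweety) and valid(b) THEN has_feathers(tweety)]; R3 [IF metal(tweety) and green(tweety) and bird(b) THEN open(tweety)]; R6 [IF valid(b) and cold(b) THEN penguin(tweety)]. New: has_feathers(tweety), open(tweety), penguin(tweety).
Round 2: R7 [IF penguin(tweety) and red(b) and locked(tweety) THEN small(tweety)]. New: small(tweety).
Round 3: R5 [IF small(tweety) and open(tweety) THEN mammal(b)]. New: mammal(b).
Fixed point reached. approved(b) is concluded only by R2; R2 needs wooden(tweety) (never derived).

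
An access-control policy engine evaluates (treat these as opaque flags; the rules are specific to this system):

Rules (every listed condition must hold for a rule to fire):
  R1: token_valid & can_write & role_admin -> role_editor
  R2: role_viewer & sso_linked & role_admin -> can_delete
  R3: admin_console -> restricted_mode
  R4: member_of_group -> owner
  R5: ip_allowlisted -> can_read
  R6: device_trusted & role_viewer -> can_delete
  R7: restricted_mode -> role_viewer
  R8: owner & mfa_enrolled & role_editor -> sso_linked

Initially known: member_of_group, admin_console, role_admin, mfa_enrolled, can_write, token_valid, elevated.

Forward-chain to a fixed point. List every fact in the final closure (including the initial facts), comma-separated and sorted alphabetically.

admin_console, can_delete, can_write, elevated, member_of_group, mfa_enrolled, owner, restricted_mode, role_admin, role_editor, role_viewer, sso_linked, token_valid

Round 1: R1 [token_valid & can_write & role_admin -> role_editor]; R3 [admin_console -> restricted_mode]; R4 [member_of_group -> owner]. New: role_editor, restricted_mode, owner.
Round 2: R7 [restricted_mode -> role_viewer]; R8 [owner & mfa_enrolled & role_editor -> sso_linked]. New: role_viewer, sso_linked.
Round 3: R2 [role_viewer & sso_linked & role_admin -> can_delete]. New: can_delete.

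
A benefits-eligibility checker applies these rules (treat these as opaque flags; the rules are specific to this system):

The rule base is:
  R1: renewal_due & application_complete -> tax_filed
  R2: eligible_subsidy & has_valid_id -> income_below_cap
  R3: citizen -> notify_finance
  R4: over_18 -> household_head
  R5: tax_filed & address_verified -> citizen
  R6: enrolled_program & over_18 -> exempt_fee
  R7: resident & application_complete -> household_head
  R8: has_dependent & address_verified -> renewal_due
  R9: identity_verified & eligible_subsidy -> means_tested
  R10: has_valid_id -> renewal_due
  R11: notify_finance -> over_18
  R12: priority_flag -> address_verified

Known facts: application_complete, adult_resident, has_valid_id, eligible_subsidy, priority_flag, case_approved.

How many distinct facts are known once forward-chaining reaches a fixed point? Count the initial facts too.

14

[1] R2 [eligible_subsidy & has_valid_id -> income_below_cap]; R10 [has_valid_id -> renewal_due]; R12 [priority_flag -> address_verified]. ⇒ new: income_below_cap, renewal_due, address_verified.
[2] R1 [renewal_due & application_complete -> tax_filed]. ⇒ new: tax_filed.
[3] R5 [tax_filed & address_verified -> citizen]. ⇒ new: citizen.
[4] R3 [citizen -> notify_finance]. ⇒ new: notify_finance.
[5] R11 [notify_finance -> over_18]. ⇒ new: over_18.
[6] R4 [over_18 -> household_head]. ⇒ new: household_head.
Closure: {address_verified, adult_resident, application_complete, case_approved, citizen, eligible_subsidy, has_valid_id, household_head, income_below_cap, notify_finance, over_18, priority_flag, renewal_due, tax_filed} — 14 facts.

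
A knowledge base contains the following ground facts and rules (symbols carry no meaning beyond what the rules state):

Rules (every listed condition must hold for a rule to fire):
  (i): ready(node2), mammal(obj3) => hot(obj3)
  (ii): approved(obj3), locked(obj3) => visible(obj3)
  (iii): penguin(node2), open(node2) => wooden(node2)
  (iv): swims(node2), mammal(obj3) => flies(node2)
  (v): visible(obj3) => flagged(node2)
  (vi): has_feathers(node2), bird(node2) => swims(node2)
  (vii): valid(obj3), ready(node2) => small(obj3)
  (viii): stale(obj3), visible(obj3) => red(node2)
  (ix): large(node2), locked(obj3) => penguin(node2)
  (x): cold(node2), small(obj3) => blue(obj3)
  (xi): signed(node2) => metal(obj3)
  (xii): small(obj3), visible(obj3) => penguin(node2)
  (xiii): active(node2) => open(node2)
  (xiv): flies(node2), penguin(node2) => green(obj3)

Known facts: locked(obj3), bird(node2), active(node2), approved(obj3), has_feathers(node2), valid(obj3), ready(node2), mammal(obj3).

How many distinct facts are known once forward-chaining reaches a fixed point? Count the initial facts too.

Round 1 — (i), (ii), (vi), (vii), (xiii), derive hot(obj3), visible(obj3), swims(node2), small(obj3), open(node2).
Round 2 — (iv), (v), (xii), derive flies(node2), flagged(node2), penguin(node2).
Round 3 — (iii), (xiv), derive wooden(node2), green(obj3).
Closure: {active(node2), approved(obj3), bird(node2), flagged(node2), flies(node2), green(obj3), has_feathers(node2), hot(obj3), locked(obj3), mammal(obj3), open(node2), penguin(node2), ready(node2), small(obj3), swims(node2), valid(obj3), visible(obj3), wooden(node2)} — 18 facts.

18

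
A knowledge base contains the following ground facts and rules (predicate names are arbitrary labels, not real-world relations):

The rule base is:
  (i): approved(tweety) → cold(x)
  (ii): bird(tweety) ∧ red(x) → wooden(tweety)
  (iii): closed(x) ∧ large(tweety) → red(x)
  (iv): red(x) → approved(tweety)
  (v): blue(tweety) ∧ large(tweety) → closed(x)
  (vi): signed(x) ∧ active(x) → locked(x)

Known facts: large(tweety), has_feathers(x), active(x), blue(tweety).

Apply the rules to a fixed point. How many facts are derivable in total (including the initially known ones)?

8

Round 1 fires (v), giving closed(x).
Round 2 fires (iii), giving red(x).
Round 3 fires (iv), giving approved(tweety).
Round 4 fires (i), giving cold(x).
Closure: {active(x), approved(tweety), blue(tweety), closed(x), cold(x), has_feathers(x), large(tweety), red(x)} — 8 facts.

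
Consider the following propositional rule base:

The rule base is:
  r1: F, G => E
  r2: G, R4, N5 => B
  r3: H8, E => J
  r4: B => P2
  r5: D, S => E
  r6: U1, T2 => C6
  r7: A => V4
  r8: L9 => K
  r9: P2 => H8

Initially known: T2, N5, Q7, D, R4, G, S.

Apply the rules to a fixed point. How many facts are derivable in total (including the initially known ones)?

12

Round 1: r2 [G, R4, N5 => B]; r5 [D, S => E]. Adds B, E.
Round 2: r4 [B => P2]. Adds P2.
Round 3: r9 [P2 => H8]. Adds H8.
Round 4: r3 [H8, E => J]. Adds J.
Closure: {B, D, E, G, H8, J, N5, P2, Q7, R4, S, T2} — 12 facts.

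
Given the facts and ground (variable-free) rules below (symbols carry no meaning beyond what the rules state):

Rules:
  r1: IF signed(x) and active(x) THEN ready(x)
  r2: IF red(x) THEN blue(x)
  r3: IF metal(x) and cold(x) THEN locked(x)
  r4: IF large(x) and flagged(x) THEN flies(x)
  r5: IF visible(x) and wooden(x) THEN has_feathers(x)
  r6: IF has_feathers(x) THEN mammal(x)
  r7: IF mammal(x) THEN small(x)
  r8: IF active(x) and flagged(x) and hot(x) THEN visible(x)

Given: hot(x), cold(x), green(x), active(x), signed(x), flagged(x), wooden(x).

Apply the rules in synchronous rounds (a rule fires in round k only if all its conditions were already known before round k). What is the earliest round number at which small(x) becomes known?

4

[1] r1 [IF signed(x) and active(x) THEN ready(x)]; r8 [IF active(x) and flagged(x) and hot(x) THEN visible(x)]. ⇒ new: ready(x), visible(x).
[2] r5 [IF visible(x) and wooden(x) THEN has_feathers(x)]. ⇒ new: has_feathers(x).
[3] r6 [IF has_feathers(x) THEN mammal(x)]. ⇒ new: mammal(x).
[4] r7 [IF mammal(x) THEN small(x)]. ⇒ new: small(x).
small(x) first appears in round 4.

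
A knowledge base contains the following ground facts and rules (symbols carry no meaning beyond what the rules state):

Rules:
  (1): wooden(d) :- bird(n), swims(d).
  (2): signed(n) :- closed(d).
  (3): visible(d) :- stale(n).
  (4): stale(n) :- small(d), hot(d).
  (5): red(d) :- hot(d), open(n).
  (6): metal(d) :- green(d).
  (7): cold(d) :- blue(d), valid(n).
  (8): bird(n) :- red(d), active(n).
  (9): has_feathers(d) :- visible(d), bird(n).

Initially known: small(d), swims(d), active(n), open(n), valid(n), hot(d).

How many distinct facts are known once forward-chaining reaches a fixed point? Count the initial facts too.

12

Round 1 — (4), (5), derive stale(n), red(d).
Round 2 — (3), (8), derive visible(d), bird(n).
Round 3 — (1), (9), derive wooden(d), has_feathers(d).
Closure: {active(n), bird(n), has_feathers(d), hot(d), open(n), red(d), small(d), stale(n), swims(d), valid(n), visible(d), wooden(d)} — 12 facts.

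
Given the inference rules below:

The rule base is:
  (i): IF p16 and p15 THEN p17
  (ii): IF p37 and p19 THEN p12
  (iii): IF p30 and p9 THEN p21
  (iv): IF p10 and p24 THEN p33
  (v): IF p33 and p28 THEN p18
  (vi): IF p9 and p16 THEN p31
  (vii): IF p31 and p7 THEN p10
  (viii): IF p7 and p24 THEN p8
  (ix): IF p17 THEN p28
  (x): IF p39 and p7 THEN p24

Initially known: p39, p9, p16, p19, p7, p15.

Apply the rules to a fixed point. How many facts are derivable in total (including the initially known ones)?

[1] (i) [IF p16 and p15 THEN p17]; (vi) [IF p9 and p16 THEN p31]; (x) [IF p39 and p7 THEN p24]. ⇒ new: p17, p31, p24.
[2] (vii) [IF p31 and p7 THEN p10]; (viii) [IF p7 and p24 THEN p8]; (ix) [IF p17 THEN p28]. ⇒ new: p10, p8, p28.
[3] (iv) [IF p10 and p24 THEN p33]. ⇒ new: p33.
[4] (v) [IF p33 and p28 THEN p18]. ⇒ new: p18.
Closure: {p10, p15, p16, p17, p18, p19, p24, p28, p31, p33, p39, p7, p8, p9} — 14 facts.

14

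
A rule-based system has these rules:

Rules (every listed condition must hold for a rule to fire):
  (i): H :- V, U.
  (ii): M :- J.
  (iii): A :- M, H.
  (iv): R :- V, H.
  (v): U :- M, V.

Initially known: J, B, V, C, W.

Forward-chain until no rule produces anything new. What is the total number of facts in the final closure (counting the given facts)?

Round 1: (ii) [M :- J.]. Adds M.
Round 2: (v) [U :- M, V.]. Adds U.
Round 3: (i) [H :- V, U.]. Adds H.
Round 4: (iii) [A :- M, H.]; (iv) [R :- V, H.]. Adds A, R.
Closure: {A, B, C, H, J, M, R, U, V, W} — 10 facts.

10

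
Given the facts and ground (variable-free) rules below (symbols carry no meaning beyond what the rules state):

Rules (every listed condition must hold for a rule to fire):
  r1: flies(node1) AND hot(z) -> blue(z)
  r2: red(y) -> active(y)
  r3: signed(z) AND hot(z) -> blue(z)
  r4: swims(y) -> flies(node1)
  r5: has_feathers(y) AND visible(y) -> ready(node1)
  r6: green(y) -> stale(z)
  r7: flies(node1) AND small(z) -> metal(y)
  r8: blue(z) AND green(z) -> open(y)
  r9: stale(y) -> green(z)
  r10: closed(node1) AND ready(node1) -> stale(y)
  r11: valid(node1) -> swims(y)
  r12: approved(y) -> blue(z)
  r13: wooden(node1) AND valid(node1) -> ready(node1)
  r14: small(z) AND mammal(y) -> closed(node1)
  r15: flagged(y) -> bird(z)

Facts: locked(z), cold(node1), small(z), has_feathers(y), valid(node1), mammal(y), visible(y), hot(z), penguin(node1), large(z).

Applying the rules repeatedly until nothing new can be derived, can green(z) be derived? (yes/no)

[1] r5 [has_feathers(y) AND visible(y) -> ready(node1)]; r11 [valid(node1) -> swims(y)]; r14 [small(z) AND mammal(y) -> closed(node1)]. ⇒ new: ready(node1), swims(y), closed(node1).
[2] r4 [swims(y) -> flies(node1)]; r10 [closed(node1) AND ready(node1) -> stale(y)]. ⇒ new: flies(node1), stale(y).
[3] r1 [flies(node1) AND hot(z) -> blue(z)]; r7 [flies(node1) AND small(z) -> metal(y)]; r9 [stale(y) -> green(z)]. ⇒ new: blue(z), metal(y), green(z).
[4] r8 [blue(z) AND green(z) -> open(y)]. ⇒ new: open(y).
green(z) appears in round 3, so it is derivable.

yes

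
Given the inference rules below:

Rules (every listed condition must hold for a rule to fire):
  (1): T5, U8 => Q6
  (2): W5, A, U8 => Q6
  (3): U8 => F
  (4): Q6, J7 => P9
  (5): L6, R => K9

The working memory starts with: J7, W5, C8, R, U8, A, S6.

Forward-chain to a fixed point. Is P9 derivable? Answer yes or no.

Round 1: (2) [W5, A, U8 => Q6]; (3) [U8 => F]. New: Q6, F.
Round 2: (4) [Q6, J7 => P9]. New: P9.
P9 appears in round 2, so it is derivable.

yes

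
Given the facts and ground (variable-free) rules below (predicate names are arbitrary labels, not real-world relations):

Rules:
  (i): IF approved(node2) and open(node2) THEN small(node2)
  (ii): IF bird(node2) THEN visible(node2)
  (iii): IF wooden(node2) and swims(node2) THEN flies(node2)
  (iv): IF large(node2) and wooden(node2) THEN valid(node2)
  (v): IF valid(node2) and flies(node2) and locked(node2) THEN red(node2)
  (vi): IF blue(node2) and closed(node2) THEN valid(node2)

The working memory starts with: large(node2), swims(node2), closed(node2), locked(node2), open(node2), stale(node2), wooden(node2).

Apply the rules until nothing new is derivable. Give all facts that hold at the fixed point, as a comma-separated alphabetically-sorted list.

Round 1: (iii) [IF wooden(node2) and swims(node2) THEN flies(node2)]; (iv) [IF large(node2) and wooden(node2) THEN valid(node2)]. Adds flies(node2), valid(node2).
Round 2: (v) [IF valid(node2) and flies(node2) and locked(node2) THEN red(node2)]. Adds red(node2).

closed(node2), flies(node2), large(node2), locked(node2), open(node2), red(node2), stale(node2), swims(node2), valid(node2), wooden(node2)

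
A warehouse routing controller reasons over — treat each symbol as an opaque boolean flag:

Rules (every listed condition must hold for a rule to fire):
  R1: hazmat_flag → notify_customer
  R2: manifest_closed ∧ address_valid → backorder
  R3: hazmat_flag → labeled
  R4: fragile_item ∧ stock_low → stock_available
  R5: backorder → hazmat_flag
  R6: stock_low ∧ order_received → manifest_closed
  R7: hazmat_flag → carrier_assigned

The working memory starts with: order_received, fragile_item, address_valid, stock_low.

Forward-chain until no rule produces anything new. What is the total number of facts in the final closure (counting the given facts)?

11

Round 1 — R4, R6, derive stock_available, manifest_closed.
Round 2 — R2, derive backorder.
Round 3 — R5, derive hazmat_flag.
Round 4 — R1, R3, R7, derive notify_customer, labeled, carrier_assigned.
Closure: {address_valid, backorder, carrier_assigned, fragile_item, hazmat_flag, labeled, manifest_closed, notify_customer, order_received, stock_available, stock_low} — 11 facts.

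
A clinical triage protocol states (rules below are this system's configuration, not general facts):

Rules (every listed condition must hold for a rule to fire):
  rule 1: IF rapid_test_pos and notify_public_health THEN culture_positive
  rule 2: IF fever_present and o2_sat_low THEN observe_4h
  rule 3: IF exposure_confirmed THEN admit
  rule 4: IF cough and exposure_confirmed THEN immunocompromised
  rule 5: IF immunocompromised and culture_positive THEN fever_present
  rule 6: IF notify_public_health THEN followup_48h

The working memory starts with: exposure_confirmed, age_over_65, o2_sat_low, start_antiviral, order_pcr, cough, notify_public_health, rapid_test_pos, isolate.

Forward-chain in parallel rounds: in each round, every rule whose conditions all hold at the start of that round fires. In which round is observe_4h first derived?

3

Round 1 — rule 1, rule 3, rule 4, rule 6, derive culture_positive, admit, immunocompromised, followup_48h.
Round 2 — rule 5, derive fever_present.
Round 3 — rule 2, derive observe_4h.
observe_4h first appears in round 3.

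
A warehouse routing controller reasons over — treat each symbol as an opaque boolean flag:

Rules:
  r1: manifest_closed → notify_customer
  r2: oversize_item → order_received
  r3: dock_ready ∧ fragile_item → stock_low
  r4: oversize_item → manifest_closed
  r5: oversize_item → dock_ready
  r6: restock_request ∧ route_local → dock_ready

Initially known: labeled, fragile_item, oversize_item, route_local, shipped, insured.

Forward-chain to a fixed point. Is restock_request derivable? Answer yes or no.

no

Round 1 — r2, r4, r5, derive order_received, manifest_closed, dock_ready.
Round 2 — r1, r3, derive notify_customer, stock_low.
Fixed point reached. No rule has restock_request as a consequent, and it is not given.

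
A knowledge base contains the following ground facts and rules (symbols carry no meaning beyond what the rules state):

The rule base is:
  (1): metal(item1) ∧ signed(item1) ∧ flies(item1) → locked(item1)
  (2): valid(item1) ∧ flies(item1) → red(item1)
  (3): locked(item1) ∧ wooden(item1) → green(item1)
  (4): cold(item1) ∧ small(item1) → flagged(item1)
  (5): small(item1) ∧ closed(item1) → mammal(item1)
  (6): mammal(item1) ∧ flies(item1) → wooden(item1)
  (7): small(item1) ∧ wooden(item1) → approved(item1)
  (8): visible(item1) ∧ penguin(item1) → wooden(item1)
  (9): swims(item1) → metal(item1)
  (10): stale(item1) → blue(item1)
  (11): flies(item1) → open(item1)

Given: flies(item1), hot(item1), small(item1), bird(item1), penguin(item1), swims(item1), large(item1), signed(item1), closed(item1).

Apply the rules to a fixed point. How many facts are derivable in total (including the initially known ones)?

[1] (5) [small(item1) ∧ closed(item1) → mammal(item1)]; (9) [swims(item1) → metal(item1)]; (11) [flies(item1) → open(item1)]. ⇒ new: mammal(item1), metal(item1), open(item1).
[2] (1) [metal(item1) ∧ signed(item1) ∧ flies(item1) → locked(item1)]; (6) [mammal(item1) ∧ flies(item1) → wooden(item1)]. ⇒ new: locked(item1), wooden(item1).
[3] (3) [locked(item1) ∧ wooden(item1) → green(item1)]; (7) [small(item1) ∧ wooden(item1) → approved(item1)]. ⇒ new: green(item1), approved(item1).
Closure: {approved(item1), bird(item1), closed(item1), flies(item1), green(item1), hot(item1), large(item1), locked(item1), mammal(item1), metal(item1), open(item1), penguin(item1), signed(item1), small(item1), swims(item1), wooden(item1)} — 16 facts.

16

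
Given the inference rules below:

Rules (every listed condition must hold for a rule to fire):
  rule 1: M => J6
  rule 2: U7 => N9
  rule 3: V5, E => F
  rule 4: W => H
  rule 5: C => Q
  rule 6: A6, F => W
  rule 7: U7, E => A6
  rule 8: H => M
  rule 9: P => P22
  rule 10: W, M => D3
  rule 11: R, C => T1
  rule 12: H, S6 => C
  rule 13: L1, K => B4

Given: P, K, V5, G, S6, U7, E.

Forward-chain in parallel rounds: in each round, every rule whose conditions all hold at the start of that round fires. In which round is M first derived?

4

Round 1: rule 2 [U7 => N9]; rule 3 [V5, E => F]; rule 7 [U7, E => A6]; rule 9 [P => P22]. Adds N9, F, A6, P22.
Round 2: rule 6 [A6, F => W]. Adds W.
Round 3: rule 4 [W => H]. Adds H.
Round 4: rule 8 [H => M]; rule 12 [H, S6 => C]. Adds M, C.
M first appears in round 4.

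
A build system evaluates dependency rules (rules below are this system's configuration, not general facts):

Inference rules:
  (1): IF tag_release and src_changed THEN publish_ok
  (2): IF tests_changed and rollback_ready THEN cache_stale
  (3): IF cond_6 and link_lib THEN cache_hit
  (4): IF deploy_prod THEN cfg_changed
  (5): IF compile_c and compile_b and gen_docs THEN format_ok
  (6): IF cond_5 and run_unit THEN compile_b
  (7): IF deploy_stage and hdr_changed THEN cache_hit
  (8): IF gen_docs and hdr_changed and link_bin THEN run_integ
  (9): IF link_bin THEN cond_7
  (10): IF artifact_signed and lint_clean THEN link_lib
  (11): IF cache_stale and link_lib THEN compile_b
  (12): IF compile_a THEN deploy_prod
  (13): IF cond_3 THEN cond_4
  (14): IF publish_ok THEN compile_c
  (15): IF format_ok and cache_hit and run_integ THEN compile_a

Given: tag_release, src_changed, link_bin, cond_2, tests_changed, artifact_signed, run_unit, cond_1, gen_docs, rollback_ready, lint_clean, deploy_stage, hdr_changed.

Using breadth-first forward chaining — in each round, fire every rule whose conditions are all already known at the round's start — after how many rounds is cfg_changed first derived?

6

Round 1: (1) [IF tag_release and src_changed THEN publish_ok]; (2) [IF tests_changed and rollback_ready THEN cache_stale]; (7) [IF deploy_stage and hdr_changed THEN cache_hit]; (8) [IF gen_docs and hdr_changed and link_bin THEN run_integ]; (9) [IF link_bin THEN cond_7]; (10) [IF artifact_signed and lint_clean THEN link_lib]. Adds publish_ok, cache_stale, cache_hit, run_integ, cond_7, link_lib.
Round 2: (11) [IF cache_stale and link_lib THEN compile_b]; (14) [IF publish_ok THEN compile_c]. Adds compile_b, compile_c.
Round 3: (5) [IF compile_c and compile_b and gen_docs THEN format_ok]. Adds format_ok.
Round 4: (15) [IF format_ok and cache_hit and run_integ THEN compile_a]. Adds compile_a.
Round 5: (12) [IF compile_a THEN deploy_prod]. Adds deploy_prod.
Round 6: (4) [IF deploy_prod THEN cfg_changed]. Adds cfg_changed.
cfg_changed first appears in round 6.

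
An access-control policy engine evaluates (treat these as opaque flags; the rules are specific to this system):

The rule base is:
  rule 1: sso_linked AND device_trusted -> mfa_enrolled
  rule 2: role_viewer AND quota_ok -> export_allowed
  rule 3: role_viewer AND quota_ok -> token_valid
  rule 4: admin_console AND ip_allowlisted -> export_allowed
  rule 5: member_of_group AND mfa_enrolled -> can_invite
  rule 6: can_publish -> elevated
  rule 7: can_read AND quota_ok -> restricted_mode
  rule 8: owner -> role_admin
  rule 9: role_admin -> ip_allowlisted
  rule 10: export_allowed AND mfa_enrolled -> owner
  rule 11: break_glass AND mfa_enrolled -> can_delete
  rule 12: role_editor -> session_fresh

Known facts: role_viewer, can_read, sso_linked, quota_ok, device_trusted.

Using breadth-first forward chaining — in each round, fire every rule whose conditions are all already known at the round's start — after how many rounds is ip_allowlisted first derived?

Round 1 fires rule 1, rule 2, rule 3, rule 7, giving mfa_enrolled, export_allowed, token_valid, restricted_mode.
Round 2 fires rule 10, giving owner.
Round 3 fires rule 8, giving role_admin.
Round 4 fires rule 9, giving ip_allowlisted.
ip_allowlisted first appears in round 4.

4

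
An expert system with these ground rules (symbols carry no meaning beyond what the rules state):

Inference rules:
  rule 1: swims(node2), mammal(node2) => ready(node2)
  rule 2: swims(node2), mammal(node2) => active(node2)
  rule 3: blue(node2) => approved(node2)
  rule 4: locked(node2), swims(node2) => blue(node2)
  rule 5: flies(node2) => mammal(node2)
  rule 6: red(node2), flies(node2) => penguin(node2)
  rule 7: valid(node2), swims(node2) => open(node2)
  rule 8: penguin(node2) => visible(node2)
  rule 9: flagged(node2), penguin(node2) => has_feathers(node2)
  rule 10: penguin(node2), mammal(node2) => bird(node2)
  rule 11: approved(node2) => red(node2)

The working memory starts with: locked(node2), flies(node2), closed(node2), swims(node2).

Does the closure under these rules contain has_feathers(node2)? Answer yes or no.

Round 1: rule 4 [locked(node2), swims(node2) => blue(node2)]; rule 5 [flies(node2) => mammal(node2)]. New: blue(node2), mammal(node2).
Round 2: rule 1 [swims(node2), mammal(node2) => ready(node2)]; rule 2 [swims(node2), mammal(node2) => active(node2)]; rule 3 [blue(node2) => approved(node2)]. New: ready(node2), active(node2), approved(node2).
Round 3: rule 11 [approved(node2) => red(node2)]. New: red(node2).
Round 4: rule 6 [red(node2), flies(node2) => penguin(node2)]. New: penguin(node2).
Round 5: rule 8 [penguin(node2) => visible(node2)]; rule 10 [penguin(node2), mammal(node2) => bird(node2)]. New: visible(node2), bird(node2).
Fixed point reached. has_feathers(node2) is concluded only by rule 9; rule 9 needs flagged(node2) (never derived).

no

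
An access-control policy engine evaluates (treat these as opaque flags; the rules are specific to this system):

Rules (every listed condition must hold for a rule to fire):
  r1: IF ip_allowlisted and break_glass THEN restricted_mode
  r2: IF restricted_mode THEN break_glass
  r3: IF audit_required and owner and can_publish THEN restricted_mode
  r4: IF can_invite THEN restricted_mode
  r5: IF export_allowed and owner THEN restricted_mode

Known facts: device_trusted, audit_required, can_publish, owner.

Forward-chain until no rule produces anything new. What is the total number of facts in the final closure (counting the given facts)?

6

Round 1 fires r3, giving restricted_mode.
Round 2 fires r2, giving break_glass.
Closure: {audit_required, break_glass, can_publish, device_trusted, owner, restricted_mode} — 6 facts.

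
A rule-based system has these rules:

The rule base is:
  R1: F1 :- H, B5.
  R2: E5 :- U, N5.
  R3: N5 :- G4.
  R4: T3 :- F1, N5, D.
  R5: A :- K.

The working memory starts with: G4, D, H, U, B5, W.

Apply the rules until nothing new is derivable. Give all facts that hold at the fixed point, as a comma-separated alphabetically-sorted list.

Round 1 — R1, R3, derive F1, N5.
Round 2 — R2, R4, derive E5, T3.

B5, D, E5, F1, G4, H, N5, T3, U, W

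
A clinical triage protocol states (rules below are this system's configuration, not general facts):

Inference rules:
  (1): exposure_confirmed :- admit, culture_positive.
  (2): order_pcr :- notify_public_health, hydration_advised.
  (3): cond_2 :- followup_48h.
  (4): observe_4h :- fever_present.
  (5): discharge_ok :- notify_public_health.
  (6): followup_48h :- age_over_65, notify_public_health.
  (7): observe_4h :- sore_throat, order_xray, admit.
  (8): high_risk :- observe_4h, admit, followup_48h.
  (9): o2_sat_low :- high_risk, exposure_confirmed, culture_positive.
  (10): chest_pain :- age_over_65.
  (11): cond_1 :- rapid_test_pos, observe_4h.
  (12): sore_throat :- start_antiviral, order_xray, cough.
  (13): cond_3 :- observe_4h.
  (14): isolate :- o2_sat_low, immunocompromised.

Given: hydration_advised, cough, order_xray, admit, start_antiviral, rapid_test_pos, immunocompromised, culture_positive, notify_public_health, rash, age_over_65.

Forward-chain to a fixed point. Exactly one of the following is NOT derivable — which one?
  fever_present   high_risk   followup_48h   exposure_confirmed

[1] (1) [exposure_confirmed :- admit, culture_positive.]; (2) [order_pcr :- notify_public_health, hydration_advised.]; (5) [discharge_ok :- notify_public_health.]; (6) [followup_48h :- age_over_65, notify_public_health.]; (10) [chest_pain :- age_over_65.]; (12) [sore_throat :- start_antiviral, order_xray, cough.]. ⇒ new: exposure_confirmed, order_pcr, discharge_ok, followup_48h, chest_pain, sore_throat.
[2] (3) [cond_2 :- followup_48h.]; (7) [observe_4h :- sore_throat, order_xray, admit.]. ⇒ new: cond_2, observe_4h.
[3] (8) [high_risk :- observe_4h, admit, followup_48h.]; (11) [cond_1 :- rapid_test_pos, observe_4h.]; (13) [cond_3 :- observe_4h.]. ⇒ new: high_risk, cond_1, cond_3.
[4] (9) [o2_sat_low :- high_risk, exposure_confirmed, culture_positive.]. ⇒ new: o2_sat_low.
[5] (14) [isolate :- o2_sat_low, immunocompromised.]. ⇒ new: isolate.
Derived: high_risk (round 3), exposure_confirmed (round 1), followup_48h (round 1). fever_present never appears in any round.

fever_present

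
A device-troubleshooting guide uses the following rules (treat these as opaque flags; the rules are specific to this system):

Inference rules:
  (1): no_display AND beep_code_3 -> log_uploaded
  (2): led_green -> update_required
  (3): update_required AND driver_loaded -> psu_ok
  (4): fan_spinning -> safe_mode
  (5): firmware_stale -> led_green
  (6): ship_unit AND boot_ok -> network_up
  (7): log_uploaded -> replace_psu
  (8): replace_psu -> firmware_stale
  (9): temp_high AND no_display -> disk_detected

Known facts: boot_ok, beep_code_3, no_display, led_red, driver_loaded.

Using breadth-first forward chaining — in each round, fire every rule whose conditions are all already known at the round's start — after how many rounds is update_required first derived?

5

Round 1: (1) [no_display AND beep_code_3 -> log_uploaded]. New: log_uploaded.
Round 2: (7) [log_uploaded -> replace_psu]. New: replace_psu.
Round 3: (8) [replace_psu -> firmware_stale]. New: firmware_stale.
Round 4: (5) [firmware_stale -> led_green]. New: led_green.
Round 5: (2) [led_green -> update_required]. New: update_required.
update_required first appears in round 5.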